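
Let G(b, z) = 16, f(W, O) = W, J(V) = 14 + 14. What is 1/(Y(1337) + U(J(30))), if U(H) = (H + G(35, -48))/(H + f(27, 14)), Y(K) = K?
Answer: 5/6689 ≈ 0.00074750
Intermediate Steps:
J(V) = 28
U(H) = (16 + H)/(27 + H) (U(H) = (H + 16)/(H + 27) = (16 + H)/(27 + H))
1/(Y(1337) + U(J(30))) = 1/(1337 + (16 + 28)/(27 + 28)) = 1/(1337 + 44/55) = 1/(1337 + (1/55)*44) = 1/(1337 + ⅘) = 1/(6689/5) = 5/6689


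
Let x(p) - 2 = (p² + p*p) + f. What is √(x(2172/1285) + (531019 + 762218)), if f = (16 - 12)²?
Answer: 9*√26363758303/1285 ≈ 1137.2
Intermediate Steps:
f = 16 (f = 4² = 16)
x(p) = 18 + 2*p² (x(p) = 2 + ((p² + p*p) + 16) = 2 + ((p² + p²) + 16) = 2 + (2*p² + 16) = 2 + (16 + 2*p²) = 18 + 2*p²)
√(x(2172/1285) + (531019 + 762218)) = √((18 + 2*(2172/1285)²) + (531019 + 762218)) = √((18 + 2*(2172*(1/1285))²) + 1293237) = √((18 + 2*(2172/1285)²) + 1293237) = √((18 + 2*(4717584/1651225)) + 1293237) = √((18 + 9435168/1651225) + 1293237) = √(39157218/1651225 + 1293237) = √(2135464422543/1651225) = 9*√26363758303/1285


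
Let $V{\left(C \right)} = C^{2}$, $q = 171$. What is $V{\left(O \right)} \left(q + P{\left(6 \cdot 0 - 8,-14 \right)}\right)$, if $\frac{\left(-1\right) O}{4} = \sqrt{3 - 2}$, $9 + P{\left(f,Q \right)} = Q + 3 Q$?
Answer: $1696$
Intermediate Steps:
$P{\left(f,Q \right)} = -9 + 4 Q$ ($P{\left(f,Q \right)} = -9 + \left(Q + 3 Q\right) = -9 + 4 Q$)
$O = -4$ ($O = - 4 \sqrt{3 - 2} = - 4 \sqrt{1} = \left(-4\right) 1 = -4$)
$V{\left(O \right)} \left(q + P{\left(6 \cdot 0 - 8,-14 \right)}\right) = \left(-4\right)^{2} \left(171 + \left(-9 + 4 \left(-14\right)\right)\right) = 16 \left(171 - 65\right) = 16 \cdot 106 = 1696$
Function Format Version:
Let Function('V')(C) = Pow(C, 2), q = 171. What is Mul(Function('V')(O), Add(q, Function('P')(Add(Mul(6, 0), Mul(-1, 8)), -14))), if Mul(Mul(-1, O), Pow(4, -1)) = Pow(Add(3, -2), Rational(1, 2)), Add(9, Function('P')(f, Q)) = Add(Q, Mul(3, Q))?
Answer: 1696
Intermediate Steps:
Function('P')(f, Q) = Add(-9, Mul(4, Q)) (Function('P')(f, Q) = Add(-9, Add(Q, Mul(3, Q))) = Add(-9, Mul(4, Q)))
O = -4 (O = Mul(-4, Pow(Add(3, -2), Rational(1, 2))) = Mul(-4, Pow(1, Rational(1, 2))) = Mul(-4, 1) = -4)
Mul(Function('V')(O), Add(q, Function('P')(Add(Mul(6, 0), Mul(-1, 8)), -14))) = Mul(Pow(-4, 2), Add(171, Add(-9, Mul(4, -14)))) = Mul(16, Add(171, Add(-9, -56))) = Mul(16, Add(171, -65)) = Mul(16, 106) = 1696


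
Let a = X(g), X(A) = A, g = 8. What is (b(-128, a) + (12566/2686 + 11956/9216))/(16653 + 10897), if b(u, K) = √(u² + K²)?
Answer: 18490259/85247193600 + 4*√257/13775 ≈ 0.0048721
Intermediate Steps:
a = 8
b(u, K) = √(K² + u²)
(b(-128, a) + (12566/2686 + 11956/9216))/(16653 + 10897) = (√(8² + (-128)²) + (12566/2686 + 11956/9216))/(16653 + 10897) = (√(64 + 16384) + (12566*(1/2686) + 11956*(1/9216)))/27550 = (√16448 + (6283/1343 + 2989/2304))*(1/27550) = (8*√257 + 18490259/3094272)*(1/27550) = (18490259/3094272 + 8*√257)*(1/27550) = 18490259/85247193600 + 4*√257/13775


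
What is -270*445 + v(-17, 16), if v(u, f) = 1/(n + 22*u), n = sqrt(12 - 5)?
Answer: -16805260724/139869 - sqrt(7)/139869 ≈ -1.2015e+5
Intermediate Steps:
n = sqrt(7) ≈ 2.6458
v(u, f) = 1/(sqrt(7) + 22*u)
-270*445 + v(-17, 16) = -270*445 + 1/(sqrt(7) + 22*(-17)) = -120150 + 1/(sqrt(7) - 374) = -120150 + 1/(-374 + sqrt(7))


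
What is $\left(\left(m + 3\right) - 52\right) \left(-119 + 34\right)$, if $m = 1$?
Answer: $4080$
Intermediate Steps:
$\left(\left(m + 3\right) - 52\right) \left(-119 + 34\right) = \left(\left(1 + 3\right) - 52\right) \left(-119 + 34\right) = \left(4 - 52\right) \left(-85\right) = \left(-48\right) \left(-85\right) = 4080$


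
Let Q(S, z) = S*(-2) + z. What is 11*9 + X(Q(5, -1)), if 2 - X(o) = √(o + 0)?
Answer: 101 - I*√11 ≈ 101.0 - 3.3166*I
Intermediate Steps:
Q(S, z) = z - 2*S (Q(S, z) = -2*S + z = z - 2*S)
X(o) = 2 - √o (X(o) = 2 - √(o + 0) = 2 - √o)
11*9 + X(Q(5, -1)) = 11*9 + (2 - √(-1 - 2*5)) = 99 + (2 - √(-1 - 10)) = 99 + (2 - √(-11)) = 99 + (2 - I*√11) = 101 - I*√11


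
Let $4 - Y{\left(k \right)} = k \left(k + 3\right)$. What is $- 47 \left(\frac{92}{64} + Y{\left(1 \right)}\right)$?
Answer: $- \frac{1081}{16} \approx -67.563$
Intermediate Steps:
$Y{\left(k \right)} = 4 - k \left(3 + k\right)$ ($Y{\left(k \right)} = 4 - k \left(k + 3\right) = 4 - k \left(3 + k\right)$)
$- 47 \left(\frac{92}{64} + Y{\left(1 \right)}\right) = - 47 \left(\frac{92}{64} - 0\right) = - 47 \left(92 \cdot \frac{1}{64} - 0\right) = - 47 \left(\frac{23}{16} - 0\right) = - 47 \left(\frac{23}{16} + 0\right) = \left(-47\right) \frac{23}{16} = - \frac{1081}{16}$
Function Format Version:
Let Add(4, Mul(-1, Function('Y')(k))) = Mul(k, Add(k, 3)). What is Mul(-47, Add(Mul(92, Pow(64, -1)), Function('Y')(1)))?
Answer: Rational(-1081, 16) ≈ -67.563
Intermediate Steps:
Function('Y')(k) = Add(4, Mul(-1, k, Add(3, k))) (Function('Y')(k) = Add(4, Mul(-1, Mul(k, Add(k, 3)))) = Add(4, Mul(-1, Mul(k, Add(3, k)))) = Add(4, Mul(-1, k, Add(3, k))))
Mul(-47, Add(Mul(92, Pow(64, -1)), Function('Y')(1))) = Mul(-47, Add(Mul(92, Pow(64, -1)), Add(4, Mul(-1, Pow(1, 2)), Mul(-3, 1)))) = Mul(-47, Add(Mul(92, Rational(1, 64)), Add(4, Mul(-1, 1), -3))) = Mul(-47, Add(Rational(23, 16), Add(4, -1, -3))) = Mul(-47, Add(Rational(23, 16), 0)) = Mul(-47, Rational(23, 16)) = Rational(-1081, 16)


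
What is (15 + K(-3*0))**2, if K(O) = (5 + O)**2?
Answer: 1600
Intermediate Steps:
(15 + K(-3*0))**2 = (15 + (5 - 3*0)**2)**2 = (15 + (5 + 0)**2)**2 = (15 + 5**2)**2 = (15 + 25)**2 = 40**2 = 1600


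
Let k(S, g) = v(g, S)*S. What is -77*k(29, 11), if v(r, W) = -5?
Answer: 11165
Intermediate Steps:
k(S, g) = -5*S
-77*k(29, 11) = -(-385)*29 = -77*(-145) = 11165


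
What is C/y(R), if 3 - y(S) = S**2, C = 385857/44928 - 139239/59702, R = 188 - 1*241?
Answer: -310753793/139379811584 ≈ -0.0022295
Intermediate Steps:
R = -53 (R = 188 - 241 = -53)
C = 310753793/49672064 (C = 385857*(1/44928) - 139239*1/59702 = 14291/1664 - 139239/59702 = 310753793/49672064 ≈ 6.2561)
y(S) = 3 - S**2
C/y(R) = 310753793/(49672064*(3 - 1*(-53)**2)) = 310753793/(49672064*(3 - 1*2809)) = 310753793/(49672064*(3 - 2809)) = (310753793/49672064)/(-2806) = (310753793/49672064)*(-1/2806) = -310753793/139379811584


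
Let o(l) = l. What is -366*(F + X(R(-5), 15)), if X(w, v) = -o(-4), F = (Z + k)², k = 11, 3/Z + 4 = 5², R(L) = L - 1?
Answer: -2298480/49 ≈ -46908.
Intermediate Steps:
R(L) = -1 + L
Z = ⅐ (Z = 3/(-4 + 5²) = 3/(-4 + 25) = 3/21 = 3*(1/21) = ⅐ ≈ 0.14286)
F = 6084/49 (F = (⅐ + 11)² = (78/7)² = 6084/49 ≈ 124.16)
X(w, v) = 4 (X(w, v) = -1*(-4) = 4)
-366*(F + X(R(-5), 15)) = -366*(6084/49 + 4) = -366*6280/49 = -2298480/49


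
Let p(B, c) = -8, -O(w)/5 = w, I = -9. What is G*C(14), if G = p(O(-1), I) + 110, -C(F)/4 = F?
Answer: -5712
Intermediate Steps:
O(w) = -5*w
C(F) = -4*F
G = 102 (G = -8 + 110 = 102)
G*C(14) = 102*(-4*14) = 102*(-56) = -5712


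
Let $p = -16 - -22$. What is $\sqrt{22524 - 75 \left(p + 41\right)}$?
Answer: $3 \sqrt{2111} \approx 137.84$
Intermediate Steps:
$p = 6$ ($p = -16 + 22 = 6$)
$\sqrt{22524 - 75 \left(p + 41\right)} = \sqrt{22524 - 75 \left(6 + 41\right)} = \sqrt{22524 - 3525} = \sqrt{18999} = 3 \sqrt{2111}$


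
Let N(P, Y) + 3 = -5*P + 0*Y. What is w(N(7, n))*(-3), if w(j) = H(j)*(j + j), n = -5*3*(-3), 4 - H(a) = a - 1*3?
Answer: 10260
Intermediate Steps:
H(a) = 7 - a (H(a) = 4 - (a - 1*3) = 4 - (a - 3) = 4 - (-3 + a) = 4 + (3 - a) = 7 - a)
n = 45 (n = -15*(-3) = 45)
N(P, Y) = -3 - 5*P (N(P, Y) = -3 + (-5*P + 0*Y) = -3 + (-5*P + 0) = -3 - 5*P)
w(j) = 2*j*(7 - j) (w(j) = (7 - j)*(j + j) = (7 - j)*(2*j) = 2*j*(7 - j))
w(N(7, n))*(-3) = (2*(-3 - 5*7)*(7 - (-3 - 5*7)))*(-3) = (2*(-3 - 35)*(7 - (-3 - 35)))*(-3) = (2*(-38)*(7 - 1*(-38)))*(-3) = (2*(-38)*(7 + 38))*(-3) = (2*(-38)*45)*(-3) = -3420*(-3) = 10260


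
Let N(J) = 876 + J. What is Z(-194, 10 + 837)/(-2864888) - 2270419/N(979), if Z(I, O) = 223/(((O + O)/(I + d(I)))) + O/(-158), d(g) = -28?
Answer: -124352956132319001/101600072894320 ≈ -1223.9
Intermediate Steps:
Z(I, O) = -O/158 + 223*(-28 + I)/(2*O) (Z(I, O) = 223/(((O + O)/(I - 28))) + O/(-158) = 223/(((2*O)/(-28 + I))) + O*(-1/158) = 223/((2*O/(-28 + I))) - O/158 = 223*((-28 + I)/(2*O)) - O/158 = 223*(-28 + I)/(2*O) - O/158 = -O/158 + 223*(-28 + I)/(2*O))
Z(-194, 10 + 837)/(-2864888) - 2270419/N(979) = ((-493276 - (10 + 837)² + 17617*(-194))/(158*(10 + 837)))/(-2864888) - 2270419/(876 + 979) = ((1/158)*(-493276 - 1*847² - 3417698)/847)*(-1/2864888) - 2270419/1855 = ((1/158)*(1/847)*(-493276 - 1*717409 - 3417698))*(-1/2864888) - 2270419*1/1855 = ((1/158)*(1/847)*(-493276 - 717409 - 3417698))*(-1/2864888) - 2270419/1855 = ((1/158)*(1/847)*(-4628383))*(-1/2864888) - 2270419/1855 = -4628383/133826*(-1/2864888) - 2270419/1855 = 4628383/383396501488 - 2270419/1855 = -124352956132319001/101600072894320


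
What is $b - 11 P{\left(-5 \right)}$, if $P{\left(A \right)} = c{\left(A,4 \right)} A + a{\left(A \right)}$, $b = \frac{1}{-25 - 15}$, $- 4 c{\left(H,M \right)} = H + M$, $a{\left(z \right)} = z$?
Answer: $\frac{2749}{40} \approx 68.725$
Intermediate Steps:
$c{\left(H,M \right)} = - \frac{H}{4} - \frac{M}{4}$ ($c{\left(H,M \right)} = - \frac{H + M}{4} = - \frac{H}{4} - \frac{M}{4}$)
$b = - \frac{1}{40}$ ($b = \frac{1}{-25 - 15} = \frac{1}{-40} = - \frac{1}{40} \approx -0.025$)
$P{\left(A \right)} = A + A \left(-1 - \frac{A}{4}\right)$ ($P{\left(A \right)} = \left(- \frac{A}{4} - 1\right) A + A = \left(-1 - \frac{A}{4}\right) A + A = A \left(-1 - \frac{A}{4}\right) + A = A + A \left(-1 - \frac{A}{4}\right)$)
$b - 11 P{\left(-5 \right)} = - \frac{1}{40} - 11 \left(- \frac{\left(-5\right)^{2}}{4}\right) = - \frac{1}{40} - 11 \left(\left(- \frac{1}{4}\right) 25\right) = - \frac{1}{40} - - \frac{275}{4} = - \frac{1}{40} + \frac{275}{4} = \frac{2749}{40}$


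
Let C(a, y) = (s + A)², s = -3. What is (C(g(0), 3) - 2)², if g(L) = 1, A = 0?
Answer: 49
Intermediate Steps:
C(a, y) = 9 (C(a, y) = (-3 + 0)² = (-3)² = 9)
(C(g(0), 3) - 2)² = (9 - 2)² = 7² = 49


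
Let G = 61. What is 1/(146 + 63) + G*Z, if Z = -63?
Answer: -803186/209 ≈ -3843.0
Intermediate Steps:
1/(146 + 63) + G*Z = 1/(146 + 63) + 61*(-63) = 1/209 - 3843 = -803186/209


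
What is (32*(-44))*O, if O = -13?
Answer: 18304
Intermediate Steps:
(32*(-44))*O = (32*(-44))*(-13) = -1408*(-13) = 18304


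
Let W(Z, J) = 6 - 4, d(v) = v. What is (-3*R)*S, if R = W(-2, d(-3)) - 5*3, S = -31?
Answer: -1209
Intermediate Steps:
W(Z, J) = 2
R = -13 (R = 2 - 5*3 = 2 - 15 = -13)
(-3*R)*S = -3*(-13)*(-31) = 39*(-31) = -1209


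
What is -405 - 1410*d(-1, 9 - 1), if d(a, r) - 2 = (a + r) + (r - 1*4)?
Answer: -18735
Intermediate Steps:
d(a, r) = -2 + a + 2*r (d(a, r) = 2 + ((a + r) + (r - 1*4)) = 2 + ((a + r) + (r - 4)) = 2 + ((a + r) + (-4 + r)) = 2 + (-4 + a + 2*r) = -2 + a + 2*r)
-405 - 1410*d(-1, 9 - 1) = -405 - 1410*(-2 - 1 + 2*(9 - 1)) = -405 - 1410*(-2 - 1 + 2*8) = -405 - 1410*(-2 - 1 + 16) = -405 - 1410*13 = -405 - 18330 = -18735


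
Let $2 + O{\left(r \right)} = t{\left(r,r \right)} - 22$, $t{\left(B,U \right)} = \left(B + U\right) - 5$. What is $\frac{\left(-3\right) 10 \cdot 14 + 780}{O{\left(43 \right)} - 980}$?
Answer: $- \frac{360}{923} \approx -0.39003$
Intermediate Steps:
$t{\left(B,U \right)} = -5 + B + U$
$O{\left(r \right)} = -29 + 2 r$ ($O{\left(r \right)} = -2 + \left(\left(-5 + r + r\right) - 22\right) = -2 + \left(\left(-5 + 2 r\right) - 22\right) = -2 + \left(-27 + 2 r\right) = -29 + 2 r$)
$\frac{\left(-3\right) 10 \cdot 14 + 780}{O{\left(43 \right)} - 980} = \frac{\left(-3\right) 10 \cdot 14 + 780}{\left(-29 + 2 \cdot 43\right) - 980} = \frac{\left(-30\right) 14 + 780}{\left(-29 + 86\right) - 980} = \frac{-420 + 780}{57 - 980} = \frac{360}{-923} = 360 \left(- \frac{1}{923}\right) = - \frac{360}{923}$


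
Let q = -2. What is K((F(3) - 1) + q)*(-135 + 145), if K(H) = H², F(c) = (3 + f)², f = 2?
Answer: 4840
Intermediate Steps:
F(c) = 25 (F(c) = (3 + 2)² = 5² = 25)
K((F(3) - 1) + q)*(-135 + 145) = ((25 - 1) - 2)²*(-135 + 145) = (24 - 2)²*10 = 22²*10 = 484*10 = 4840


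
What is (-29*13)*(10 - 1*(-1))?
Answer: -4147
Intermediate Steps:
(-29*13)*(10 - 1*(-1)) = -377*(10 + 1) = -377*11 = -4147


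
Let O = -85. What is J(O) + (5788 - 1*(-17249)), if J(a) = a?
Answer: 22952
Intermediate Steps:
J(O) + (5788 - 1*(-17249)) = -85 + (5788 - 1*(-17249)) = -85 + (5788 + 17249) = -85 + 23037 = 22952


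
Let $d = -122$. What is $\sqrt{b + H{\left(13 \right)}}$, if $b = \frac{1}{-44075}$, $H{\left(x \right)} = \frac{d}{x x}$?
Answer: $\frac{i \sqrt{9480213397}}{114595} \approx 0.84966 i$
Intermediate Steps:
$H{\left(x \right)} = - \frac{122}{x^{2}}$ ($H{\left(x \right)} = - \frac{122}{x x} = - \frac{122}{x^{2}}$)
$b = - \frac{1}{44075} \approx -2.2689 \cdot 10^{-5}$
$\sqrt{b + H{\left(13 \right)}} = \sqrt{- \frac{1}{44075} - \frac{122}{169}} = \sqrt{- \frac{5377319}{7448675}} = \frac{i \sqrt{9480213397}}{114595}$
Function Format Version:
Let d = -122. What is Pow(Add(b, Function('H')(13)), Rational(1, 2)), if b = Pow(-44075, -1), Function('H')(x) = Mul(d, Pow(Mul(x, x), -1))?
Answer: Mul(Rational(1, 114595), I, Pow(9480213397, Rational(1, 2))) ≈ Mul(0.84966, I)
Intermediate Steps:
Function('H')(x) = Mul(-122, Pow(x, -2)) (Function('H')(x) = Mul(-122, Pow(Mul(x, x), -1)) = Mul(-122, Pow(Pow(x, 2), -1)) = Mul(-122, Pow(x, -2)))
b = Rational(-1, 44075) ≈ -2.2689e-5
Pow(Add(b, Function('H')(13)), Rational(1, 2)) = Pow(Add(Rational(-1, 44075), Mul(-122, Pow(13, -2))), Rational(1, 2)) = Pow(Add(Rational(-1, 44075), Mul(-122, Rational(1, 169))), Rational(1, 2)) = Pow(Add(Rational(-1, 44075), Rational(-122, 169)), Rational(1, 2)) = Pow(Rational(-5377319, 7448675), Rational(1, 2)) = Mul(Rational(1, 114595), I, Pow(9480213397, Rational(1, 2)))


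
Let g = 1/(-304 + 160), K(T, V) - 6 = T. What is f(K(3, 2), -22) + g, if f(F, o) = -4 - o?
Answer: 2591/144 ≈ 17.993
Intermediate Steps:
K(T, V) = 6 + T
g = -1/144 (g = 1/(-144) = -1/144 ≈ -0.0069444)
f(K(3, 2), -22) + g = (-4 - 1*(-22)) - 1/144 = (-4 + 22) - 1/144 = 18 - 1/144 = 2591/144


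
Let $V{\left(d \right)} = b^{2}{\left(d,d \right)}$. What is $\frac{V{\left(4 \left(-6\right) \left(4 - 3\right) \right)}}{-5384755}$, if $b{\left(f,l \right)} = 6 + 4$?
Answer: $- \frac{20}{1076951} \approx -1.8571 \cdot 10^{-5}$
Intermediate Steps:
$b{\left(f,l \right)} = 10$
$V{\left(d \right)} = 100$ ($V{\left(d \right)} = 10^{2} = 100$)
$\frac{V{\left(4 \left(-6\right) \left(4 - 3\right) \right)}}{-5384755} = \frac{100}{-5384755} = 100 \left(- \frac{1}{5384755}\right) = - \frac{20}{1076951}$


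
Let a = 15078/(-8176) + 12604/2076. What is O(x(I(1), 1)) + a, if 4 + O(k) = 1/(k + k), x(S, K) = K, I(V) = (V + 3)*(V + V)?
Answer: 220385/303096 ≈ 0.72711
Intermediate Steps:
I(V) = 2*V*(3 + V) (I(V) = (3 + V)*(2*V) = 2*V*(3 + V))
a = 1281221/303096 (a = 15078*(-1/8176) + 12604*(1/2076) = -1077/584 + 3151/519 = 1281221/303096 ≈ 4.2271)
O(k) = -4 + 1/(2*k) (O(k) = -4 + 1/(k + k) = -4 + 1/(2*k))
O(x(I(1), 1)) + a = (-4 + (½)/1) + 1281221/303096 = (-4 + (½)*1) + 1281221/303096 = (-4 + ½) + 1281221/303096 = -7/2 + 1281221/303096 = 220385/303096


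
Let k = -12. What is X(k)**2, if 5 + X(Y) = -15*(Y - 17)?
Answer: 184900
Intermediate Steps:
X(Y) = 250 - 15*Y (X(Y) = -5 - 15*(Y - 17) = -5 - 15*(-17 + Y) = -5 + (255 - 15*Y) = 250 - 15*Y)
X(k)**2 = (250 - 15*(-12))**2 = (250 + 180)**2 = 430**2 = 184900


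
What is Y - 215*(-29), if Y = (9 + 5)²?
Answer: 6431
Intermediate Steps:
Y = 196 (Y = 14² = 196)
Y - 215*(-29) = 196 - 215*(-29) = 196 + 6235 = 6431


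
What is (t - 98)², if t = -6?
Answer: 10816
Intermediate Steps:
(t - 98)² = (-6 - 98)² = (-104)² = 10816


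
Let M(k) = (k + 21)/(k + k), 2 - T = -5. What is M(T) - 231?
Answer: -229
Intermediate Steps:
T = 7 (T = 2 - 1*(-5) = 2 + 5 = 7)
M(k) = (21 + k)/(2*k) (M(k) = (21 + k)/((2*k)) = (21 + k)*(1/(2*k)) = (21 + k)/(2*k))
M(T) - 231 = (1/2)*(21 + 7)/7 - 231 = (1/2)*(1/7)*28 - 231 = 2 - 231 = -229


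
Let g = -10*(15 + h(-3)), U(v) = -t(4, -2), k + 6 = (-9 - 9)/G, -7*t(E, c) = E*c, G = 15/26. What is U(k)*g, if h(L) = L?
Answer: 960/7 ≈ 137.14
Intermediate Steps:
G = 15/26 (G = 15*(1/26) = 15/26 ≈ 0.57692)
t(E, c) = -E*c/7
k = -186/5 (k = -6 + (-9 - 9)/(15/26) = -6 - 18*26/15 = -6 - 156/5 = -186/5 ≈ -37.200)
U(v) = -8/7 (U(v) = -(-1)*4*(-2)/7 = -1*8/7 = -8/7)
g = -120 (g = -10*(15 - 3) = -10*12 = -120)
U(k)*g = -8/7*(-120) = 960/7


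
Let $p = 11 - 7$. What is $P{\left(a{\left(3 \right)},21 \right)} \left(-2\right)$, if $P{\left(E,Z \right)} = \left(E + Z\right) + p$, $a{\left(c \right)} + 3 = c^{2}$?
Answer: $-62$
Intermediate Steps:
$p = 4$ ($p = 11 - 7 = 4$)
$a{\left(c \right)} = -3 + c^{2}$
$P{\left(E,Z \right)} = 4 + E + Z$ ($P{\left(E,Z \right)} = \left(E + Z\right) + 4 = 4 + E + Z$)
$P{\left(a{\left(3 \right)},21 \right)} \left(-2\right) = \left(4 - \left(3 - 3^{2}\right) + 21\right) \left(-2\right) = \left(4 + \left(-3 + 9\right) + 21\right) \left(-2\right) = \left(4 + 6 + 21\right) \left(-2\right) = 31 \left(-2\right) = -62$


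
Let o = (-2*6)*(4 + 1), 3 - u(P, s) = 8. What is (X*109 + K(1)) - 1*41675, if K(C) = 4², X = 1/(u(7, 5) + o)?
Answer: -2707944/65 ≈ -41661.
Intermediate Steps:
u(P, s) = -5 (u(P, s) = 3 - 1*8 = 3 - 8 = -5)
o = -60 (o = -12*5 = -60)
X = -1/65 (X = 1/(-5 - 60) = 1/(-65) = -1/65 ≈ -0.015385)
K(C) = 16
(X*109 + K(1)) - 1*41675 = (-1/65*109 + 16) - 1*41675 = (-109/65 + 16) - 41675 = 931/65 - 41675 = -2707944/65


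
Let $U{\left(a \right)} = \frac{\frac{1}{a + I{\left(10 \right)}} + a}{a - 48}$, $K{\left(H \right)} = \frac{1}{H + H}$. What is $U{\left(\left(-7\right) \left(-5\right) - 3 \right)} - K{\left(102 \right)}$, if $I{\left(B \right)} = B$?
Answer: $- \frac{22921}{11424} \approx -2.0064$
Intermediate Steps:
$K{\left(H \right)} = \frac{1}{2 H}$
$U{\left(a \right)} = \frac{a + \frac{1}{10 + a}}{-48 + a}$ ($U{\left(a \right)} = \frac{\frac{1}{a + 10} + a}{a - 48} = \frac{\frac{1}{10 + a} + a}{-48 + a} = \frac{a + \frac{1}{10 + a}}{-48 + a}$)
$U{\left(\left(-7\right) \left(-5\right) - 3 \right)} - K{\left(102 \right)} = \frac{1 + \left(\left(-7\right) \left(-5\right) - 3\right)^{2} + 10 \left(\left(-7\right) \left(-5\right) - 3\right)}{-480 + \left(\left(-7\right) \left(-5\right) - 3\right)^{2} - 38 \left(\left(-7\right) \left(-5\right) - 3\right)} - \frac{1}{2 \cdot 102} = \frac{1 + \left(35 - 3\right)^{2} + 10 \left(35 - 3\right)}{-480 + \left(35 - 3\right)^{2} - 38 \left(35 - 3\right)} - \frac{1}{2} \cdot \frac{1}{102} = \frac{1 + 32^{2} + 10 \cdot 32}{-480 + 32^{2} - 1216} - \frac{1}{204} = \frac{1 + 1024 + 320}{-480 + 1024 - 1216} - \frac{1}{204} = \frac{1}{-672} \cdot 1345 - \frac{1}{204} = \left(- \frac{1}{672}\right) 1345 - \frac{1}{204} = - \frac{1345}{672} - \frac{1}{204} = - \frac{22921}{11424}$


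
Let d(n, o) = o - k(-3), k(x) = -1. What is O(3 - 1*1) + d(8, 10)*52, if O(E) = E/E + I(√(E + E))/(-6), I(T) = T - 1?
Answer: 3437/6 ≈ 572.83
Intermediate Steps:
d(n, o) = 1 + o (d(n, o) = o - 1*(-1) = o + 1 = 1 + o)
I(T) = -1 + T
O(E) = 7/6 - √2*√E/6 (O(E) = E/E + (-1 + √(E + E))/(-6) = 1 + (-1 + √(2*E))*(-⅙) = 1 + (-1 + √2*√E)*(-⅙) = 1 + (⅙ - √2*√E/6) = 7/6 - √2*√E/6)
O(3 - 1*1) + d(8, 10)*52 = (7/6 - √2*√(3 - 1*1)/6) + (1 + 10)*52 = (7/6 - √2*√(3 - 1)/6) + 11*52 = (7/6 - √2*√2/6) + 572 = (7/6 - ⅓) + 572 = ⅚ + 572 = 3437/6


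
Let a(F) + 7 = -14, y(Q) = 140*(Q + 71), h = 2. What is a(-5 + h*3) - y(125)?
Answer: -27461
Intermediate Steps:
y(Q) = 9940 + 140*Q (y(Q) = 140*(71 + Q) = 9940 + 140*Q)
a(F) = -21 (a(F) = -7 - 14 = -21)
a(-5 + h*3) - y(125) = -21 - (9940 + 140*125) = -21 - (9940 + 17500) = -21 - 1*27440 = -21 - 27440 = -27461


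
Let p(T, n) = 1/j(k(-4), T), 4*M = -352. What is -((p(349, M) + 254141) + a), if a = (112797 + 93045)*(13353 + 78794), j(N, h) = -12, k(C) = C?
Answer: -227615722979/12 ≈ -1.8968e+10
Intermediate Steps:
M = -88 (M = (¼)*(-352) = -88)
p(T, n) = -1/12 (p(T, n) = 1/(-12) = -1/12)
a = 18967722774 (a = 205842*92147 = 18967722774)
-((p(349, M) + 254141) + a) = -((-1/12 + 254141) + 18967722774) = -(3049691/12 + 18967722774) = -1*227615722979/12 = -227615722979/12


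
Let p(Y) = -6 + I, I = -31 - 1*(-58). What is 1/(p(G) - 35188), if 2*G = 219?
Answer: -1/35167 ≈ -2.8436e-5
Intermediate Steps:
I = 27 (I = -31 + 58 = 27)
G = 219/2 (G = (½)*219 = 219/2 ≈ 109.50)
p(Y) = 21 (p(Y) = -6 + 27 = 21)
1/(p(G) - 35188) = 1/(21 - 35188) = 1/(-35167) = -1/35167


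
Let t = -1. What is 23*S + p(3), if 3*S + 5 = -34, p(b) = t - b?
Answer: -303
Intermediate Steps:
p(b) = -1 - b
S = -13 (S = -5/3 + (⅓)*(-34) = -5/3 - 34/3 = -13)
23*S + p(3) = 23*(-13) + (-1 - 1*3) = -299 + (-1 - 3) = -299 - 4 = -303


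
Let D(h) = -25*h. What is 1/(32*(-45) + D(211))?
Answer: -1/6715 ≈ -0.00014892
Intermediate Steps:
1/(32*(-45) + D(211)) = 1/(32*(-45) - 25*211) = 1/(-1440 - 5275) = 1/(-6715) = -1/6715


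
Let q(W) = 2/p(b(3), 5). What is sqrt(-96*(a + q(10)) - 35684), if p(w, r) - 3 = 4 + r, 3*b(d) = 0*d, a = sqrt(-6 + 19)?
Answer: 2*sqrt(-8925 - 24*sqrt(13)) ≈ 189.86*I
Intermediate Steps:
a = sqrt(13) ≈ 3.6056
b(d) = 0 (b(d) = (0*d)/3 = (1/3)*0 = 0)
p(w, r) = 7 + r (p(w, r) = 3 + (4 + r) = 7 + r)
q(W) = 1/6 (q(W) = 2/(7 + 5) = 2/12 = 2*(1/12) = 1/6)
sqrt(-96*(a + q(10)) - 35684) = sqrt(-96*(sqrt(13) + 1/6) - 35684) = sqrt(-96*(1/6 + sqrt(13)) - 35684) = sqrt((-16 - 96*sqrt(13)) - 35684) = sqrt(-35700 - 96*sqrt(13))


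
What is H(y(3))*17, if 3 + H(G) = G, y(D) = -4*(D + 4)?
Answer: -527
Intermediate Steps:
y(D) = -16 - 4*D (y(D) = -4*(4 + D) = -16 - 4*D)
H(G) = -3 + G
H(y(3))*17 = (-3 + (-16 - 4*3))*17 = (-3 + (-16 - 12))*17 = (-3 - 28)*17 = -31*17 = -527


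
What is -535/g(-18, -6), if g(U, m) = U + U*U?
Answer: -535/306 ≈ -1.7484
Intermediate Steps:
g(U, m) = U + U²
-535/g(-18, -6) = -535*(-1/(18*(1 - 18))) = -535/((-18*(-17))) = -535/306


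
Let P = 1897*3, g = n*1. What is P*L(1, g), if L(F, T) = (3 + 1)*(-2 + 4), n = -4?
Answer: 45528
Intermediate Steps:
g = -4 (g = -4*1 = -4)
L(F, T) = 8 (L(F, T) = 4*2 = 8)
P = 5691
P*L(1, g) = 5691*8 = 45528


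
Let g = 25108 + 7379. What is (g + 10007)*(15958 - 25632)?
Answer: -411086956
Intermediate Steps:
g = 32487
(g + 10007)*(15958 - 25632) = (32487 + 10007)*(15958 - 25632) = 42494*(-9674) = -411086956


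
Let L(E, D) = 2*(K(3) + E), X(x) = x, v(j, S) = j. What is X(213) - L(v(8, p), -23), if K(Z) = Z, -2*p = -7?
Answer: 191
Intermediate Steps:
p = 7/2 (p = -1/2*(-7) = 7/2 ≈ 3.5000)
L(E, D) = 6 + 2*E (L(E, D) = 2*(3 + E) = 6 + 2*E)
X(213) - L(v(8, p), -23) = 213 - (6 + 2*8) = 213 - (6 + 16) = 213 - 1*22 = 213 - 22 = 191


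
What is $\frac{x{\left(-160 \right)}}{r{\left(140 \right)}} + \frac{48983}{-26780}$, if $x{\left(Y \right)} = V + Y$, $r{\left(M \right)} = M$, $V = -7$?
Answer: $- \frac{283247}{93730} \approx -3.0219$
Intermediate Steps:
$x{\left(Y \right)} = -7 + Y$
$\frac{x{\left(-160 \right)}}{r{\left(140 \right)}} + \frac{48983}{-26780} = \frac{-7 - 160}{140} + \frac{48983}{-26780} = \left(-167\right) \frac{1}{140} + 48983 \left(- \frac{1}{26780}\right) = - \frac{167}{140} - \frac{48983}{26780} = - \frac{283247}{93730}$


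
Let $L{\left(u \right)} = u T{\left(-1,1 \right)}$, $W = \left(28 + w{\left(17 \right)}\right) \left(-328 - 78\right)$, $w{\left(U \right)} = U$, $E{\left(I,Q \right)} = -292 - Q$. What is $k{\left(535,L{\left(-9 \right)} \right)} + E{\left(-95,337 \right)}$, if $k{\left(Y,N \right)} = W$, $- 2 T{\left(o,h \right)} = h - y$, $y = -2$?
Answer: $-18899$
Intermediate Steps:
$T{\left(o,h \right)} = -1 - \frac{h}{2}$ ($T{\left(o,h \right)} = - \frac{h - -2}{2} = - \frac{h + 2}{2} = - \frac{2 + h}{2} = -1 - \frac{h}{2}$)
$W = -18270$ ($W = \left(28 + 17\right) \left(-328 - 78\right) = 45 \left(-406\right) = -18270$)
$L{\left(u \right)} = - \frac{3 u}{2}$ ($L{\left(u \right)} = u \left(-1 - \frac{1}{2}\right) = u \left(- \frac{3}{2}\right) = - \frac{3 u}{2}$)
$k{\left(Y,N \right)} = -18270$
$k{\left(535,L{\left(-9 \right)} \right)} + E{\left(-95,337 \right)} = -18270 - 629 = -18899$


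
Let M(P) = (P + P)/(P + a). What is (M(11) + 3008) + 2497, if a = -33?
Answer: 5504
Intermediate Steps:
M(P) = 2*P/(-33 + P) (M(P) = (P + P)/(P - 33) = (2*P)/(-33 + P) = 2*P/(-33 + P))
(M(11) + 3008) + 2497 = (2*11/(-33 + 11) + 3008) + 2497 = (2*11/(-22) + 3008) + 2497 = (2*11*(-1/22) + 3008) + 2497 = (-1 + 3008) + 2497 = 3007 + 2497 = 5504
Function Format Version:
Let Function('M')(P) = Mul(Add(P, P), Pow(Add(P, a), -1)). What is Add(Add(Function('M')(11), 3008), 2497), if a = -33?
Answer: 5504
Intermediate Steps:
Function('M')(P) = Mul(2, P, Pow(Add(-33, P), -1)) (Function('M')(P) = Mul(Add(P, P), Pow(Add(P, -33), -1)) = Mul(Mul(2, P), Pow(Add(-33, P), -1)) = Mul(2, P, Pow(Add(-33, P), -1)))
Add(Add(Function('M')(11), 3008), 2497) = Add(Add(Mul(2, 11, Pow(Add(-33, 11), -1)), 3008), 2497) = Add(Add(Mul(2, 11, Pow(-22, -1)), 3008), 2497) = Add(Add(Mul(2, 11, Rational(-1, 22)), 3008), 2497) = Add(Add(-1, 3008), 2497) = Add(3007, 2497) = 5504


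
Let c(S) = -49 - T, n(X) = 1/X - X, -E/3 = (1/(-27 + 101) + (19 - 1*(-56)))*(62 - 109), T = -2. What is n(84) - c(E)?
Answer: -3107/84 ≈ -36.988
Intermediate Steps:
E = 782691/74 (E = -3*(1/(-27 + 101) + (19 - 1*(-56)))*(62 - 109) = -3*(1/74 + (19 + 56))*(-47) = -3*(1/74 + 75)*(-47) = -16653*(-47)/74 = -3*(-260897/74) = 782691/74 ≈ 10577.)
c(S) = -47 (c(S) = -49 - 1*(-2) = -49 + 2 = -47)
n(84) - c(E) = (1/84 - 1*84) - 1*(-47) = (1/84 - 84) + 47 = -7055/84 + 47 = -3107/84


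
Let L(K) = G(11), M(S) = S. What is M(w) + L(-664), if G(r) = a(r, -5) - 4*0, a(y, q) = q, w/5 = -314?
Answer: -1575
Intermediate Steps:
w = -1570 (w = 5*(-314) = -1570)
G(r) = -5 (G(r) = -5 - 4*0 = -5 + 0 = -5)
L(K) = -5
M(w) + L(-664) = -1570 - 5 = -1575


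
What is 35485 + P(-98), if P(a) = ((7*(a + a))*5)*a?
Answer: 707765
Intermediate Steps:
P(a) = 70*a² (P(a) = ((7*(2*a))*5)*a = ((14*a)*5)*a = (70*a)*a = 70*a²)
35485 + P(-98) = 35485 + 70*(-98)² = 35485 + 70*9604 = 35485 + 672280 = 707765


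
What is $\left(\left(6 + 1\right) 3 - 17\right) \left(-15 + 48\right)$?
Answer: $132$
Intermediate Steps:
$\left(\left(6 + 1\right) 3 - 17\right) \left(-15 + 48\right) = \left(7 \cdot 3 - 17\right) 33 = \left(21 - 17\right) 33 = 4 \cdot 33 = 132$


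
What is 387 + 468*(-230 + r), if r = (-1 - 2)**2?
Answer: -103041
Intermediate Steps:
r = 9 (r = (-3)**2 = 9)
387 + 468*(-230 + r) = 387 + 468*(-230 + 9) = 387 + 468*(-221) = 387 - 103428 = -103041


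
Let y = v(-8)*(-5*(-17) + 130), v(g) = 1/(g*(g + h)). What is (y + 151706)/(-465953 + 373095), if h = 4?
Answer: -4854807/2971456 ≈ -1.6338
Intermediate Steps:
v(g) = 1/(g*(4 + g)) (v(g) = 1/(g*(g + 4)) = 1/(g*(4 + g)))
y = 215/32 (y = (1/((-8)*(4 - 8)))*(-5*(-17) + 130) = (-⅛/(-4))*(85 + 130) = -⅛*(-¼)*215 = (1/32)*215 = 215/32 ≈ 6.7188)
(y + 151706)/(-465953 + 373095) = (215/32 + 151706)/(-465953 + 373095) = (4854807/32)/(-92858) = (4854807/32)*(-1/92858) = -4854807/2971456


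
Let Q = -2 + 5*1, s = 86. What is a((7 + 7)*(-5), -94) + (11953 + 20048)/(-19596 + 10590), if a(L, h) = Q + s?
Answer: 256511/3002 ≈ 85.447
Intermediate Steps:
Q = 3 (Q = -2 + 5 = 3)
a(L, h) = 89 (a(L, h) = 3 + 86 = 89)
a((7 + 7)*(-5), -94) + (11953 + 20048)/(-19596 + 10590) = 89 + (11953 + 20048)/(-19596 + 10590) = 89 + 32001/(-9006) = 89 + 32001*(-1/9006) = 89 - 10667/3002 = 256511/3002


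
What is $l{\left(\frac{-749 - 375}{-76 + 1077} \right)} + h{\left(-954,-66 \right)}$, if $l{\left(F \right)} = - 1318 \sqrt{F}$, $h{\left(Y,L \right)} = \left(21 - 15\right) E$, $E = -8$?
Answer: $-48 - \frac{2636 i \sqrt{281281}}{1001} \approx -48.0 - 1396.6 i$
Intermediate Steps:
$h{\left(Y,L \right)} = -48$ ($h{\left(Y,L \right)} = \left(21 - 15\right) \left(-8\right) = 6 \left(-8\right) = -48$)
$l{\left(\frac{-749 - 375}{-76 + 1077} \right)} + h{\left(-954,-66 \right)} = - 1318 \sqrt{\frac{-749 - 375}{-76 + 1077}} - 48 = - 1318 \sqrt{- \frac{1124}{1001}} - 48 = - 1318 \frac{2 i \sqrt{281281}}{1001} - 48 = - \frac{2636 i \sqrt{281281}}{1001} - 48 = -48 - \frac{2636 i \sqrt{281281}}{1001}$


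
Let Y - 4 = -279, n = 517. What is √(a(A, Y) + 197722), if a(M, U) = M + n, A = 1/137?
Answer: 2*√930186982/137 ≈ 445.24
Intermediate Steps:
Y = -275 (Y = 4 - 279 = -275)
A = 1/137 ≈ 0.0072993
a(M, U) = 517 + M (a(M, U) = M + 517 = 517 + M)
√(a(A, Y) + 197722) = √((517 + 1/137) + 197722) = √(70830/137 + 197722) = √(27158744/137) = 2*√930186982/137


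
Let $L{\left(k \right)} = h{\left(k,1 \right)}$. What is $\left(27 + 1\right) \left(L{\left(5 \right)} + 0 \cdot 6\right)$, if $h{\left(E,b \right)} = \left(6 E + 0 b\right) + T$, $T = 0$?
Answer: $840$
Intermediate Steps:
$h{\left(E,b \right)} = 6 E$ ($h{\left(E,b \right)} = \left(6 E + 0 b\right) + 0 = \left(6 E + 0\right) + 0 = 6 E + 0 = 6 E$)
$L{\left(k \right)} = 6 k$
$\left(27 + 1\right) \left(L{\left(5 \right)} + 0 \cdot 6\right) = \left(27 + 1\right) \left(6 \cdot 5 + 0 \cdot 6\right) = 28 \left(30 + 0\right) = 28 \cdot 30 = 840$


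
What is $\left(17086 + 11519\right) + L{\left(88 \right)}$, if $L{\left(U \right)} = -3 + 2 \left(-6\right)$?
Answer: $28590$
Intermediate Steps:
$L{\left(U \right)} = -15$ ($L{\left(U \right)} = -3 - 12 = -15$)
$\left(17086 + 11519\right) + L{\left(88 \right)} = \left(17086 + 11519\right) - 15 = 28605 - 15 = 28590$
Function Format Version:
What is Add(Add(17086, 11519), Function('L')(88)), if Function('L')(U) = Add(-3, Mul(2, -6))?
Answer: 28590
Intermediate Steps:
Function('L')(U) = -15 (Function('L')(U) = Add(-3, -12) = -15)
Add(Add(17086, 11519), Function('L')(88)) = Add(Add(17086, 11519), -15) = Add(28605, -15) = 28590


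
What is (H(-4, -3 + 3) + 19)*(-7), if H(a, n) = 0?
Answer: -133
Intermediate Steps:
(H(-4, -3 + 3) + 19)*(-7) = (0 + 19)*(-7) = 19*(-7) = -133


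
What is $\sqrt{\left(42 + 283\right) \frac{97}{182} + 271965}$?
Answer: $\frac{\sqrt{53339090}}{14} \approx 521.67$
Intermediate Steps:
$\sqrt{\left(42 + 283\right) \frac{97}{182} + 271965} = \sqrt{325 \cdot 97 \cdot \frac{1}{182} + 271965} = \sqrt{325 \cdot \frac{97}{182} + 271965} = \sqrt{\frac{2425}{14} + 271965} = \sqrt{\frac{3809935}{14}} = \frac{\sqrt{53339090}}{14}$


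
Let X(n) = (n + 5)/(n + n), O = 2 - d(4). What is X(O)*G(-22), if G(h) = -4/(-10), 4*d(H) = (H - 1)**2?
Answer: -19/5 ≈ -3.8000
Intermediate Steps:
d(H) = (-1 + H)**2/4 (d(H) = (H - 1)**2/4 = (-1 + H)**2/4)
G(h) = 2/5 (G(h) = -4*(-1/10) = 2/5)
O = -1/4 (O = 2 - (-1 + 4)**2/4 = 2 - 3**2/4 = 2 - 9/4 = -1/4 ≈ -0.25000)
X(n) = (5 + n)/(2*n) (X(n) = (5 + n)/((2*n)) = (5 + n)*(1/(2*n)) = (5 + n)/(2*n))
X(O)*G(-22) = ((5 - 1/4)/(2*(-1/4)))*(2/5) = ((1/2)*(-4)*(19/4))*(2/5) = -19/2*2/5 = -19/5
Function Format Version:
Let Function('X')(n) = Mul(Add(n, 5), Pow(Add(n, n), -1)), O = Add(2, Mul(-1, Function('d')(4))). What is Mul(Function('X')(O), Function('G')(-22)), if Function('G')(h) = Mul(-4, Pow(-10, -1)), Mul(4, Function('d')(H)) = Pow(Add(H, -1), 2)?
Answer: Rational(-19, 5) ≈ -3.8000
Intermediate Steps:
Function('d')(H) = Mul(Rational(1, 4), Pow(Add(-1, H), 2)) (Function('d')(H) = Mul(Rational(1, 4), Pow(Add(H, -1), 2)) = Mul(Rational(1, 4), Pow(Add(-1, H), 2)))
Function('G')(h) = Rational(2, 5) (Function('G')(h) = Mul(-4, Rational(-1, 10)) = Rational(2, 5))
O = Rational(-1, 4) (O = Add(2, Mul(-1, Mul(Rational(1, 4), Pow(Add(-1, 4), 2)))) = Add(2, Mul(-1, Mul(Rational(1, 4), Pow(3, 2)))) = Add(2, Mul(-1, Mul(Rational(1, 4), 9))) = Add(2, Mul(-1, Rational(9, 4))) = Add(2, Rational(-9, 4)) = Rational(-1, 4) ≈ -0.25000)
Function('X')(n) = Mul(Rational(1, 2), Pow(n, -1), Add(5, n)) (Function('X')(n) = Mul(Add(5, n), Pow(Mul(2, n), -1)) = Mul(Add(5, n), Mul(Rational(1, 2), Pow(n, -1))) = Mul(Rational(1, 2), Pow(n, -1), Add(5, n)))
Mul(Function('X')(O), Function('G')(-22)) = Mul(Mul(Rational(1, 2), Pow(Rational(-1, 4), -1), Add(5, Rational(-1, 4))), Rational(2, 5)) = Mul(Mul(Rational(1, 2), -4, Rational(19, 4)), Rational(2, 5)) = Mul(Rational(-19, 2), Rational(2, 5)) = Rational(-19, 5)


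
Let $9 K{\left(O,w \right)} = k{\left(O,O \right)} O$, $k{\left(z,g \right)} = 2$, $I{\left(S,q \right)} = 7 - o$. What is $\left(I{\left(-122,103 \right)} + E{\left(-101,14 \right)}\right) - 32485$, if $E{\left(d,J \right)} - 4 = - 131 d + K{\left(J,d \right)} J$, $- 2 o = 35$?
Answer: $- \frac{345275}{18} \approx -19182.0$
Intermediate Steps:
$o = - \frac{35}{2}$ ($o = \left(- \frac{1}{2}\right) 35 = - \frac{35}{2} \approx -17.5$)
$I{\left(S,q \right)} = \frac{49}{2}$ ($I{\left(S,q \right)} = 7 - - \frac{35}{2} = 7 + \frac{35}{2} = \frac{49}{2}$)
$K{\left(O,w \right)} = \frac{2 O}{9}$
$E{\left(d,J \right)} = 4 - 131 d + \frac{2 J^{2}}{9}$ ($E{\left(d,J \right)} = 4 + \left(- 131 d + \frac{2 J}{9} J\right) = 4 + \left(- 131 d + \frac{2 J^{2}}{9}\right) = 4 - 131 d + \frac{2 J^{2}}{9}$)
$\left(I{\left(-122,103 \right)} + E{\left(-101,14 \right)}\right) - 32485 = \left(\frac{49}{2} + \left(4 - -13231 + \frac{2 \cdot 14^{2}}{9}\right)\right) - 32485 = \left(\frac{49}{2} + \left(4 + 13231 + \frac{2}{9} \cdot 196\right)\right) - 32485 = \left(\frac{49}{2} + \left(4 + 13231 + \frac{392}{9}\right)\right) - 32485 = \left(\frac{49}{2} + \frac{119507}{9}\right) - 32485 = \frac{239455}{18} - 32485 = - \frac{345275}{18}$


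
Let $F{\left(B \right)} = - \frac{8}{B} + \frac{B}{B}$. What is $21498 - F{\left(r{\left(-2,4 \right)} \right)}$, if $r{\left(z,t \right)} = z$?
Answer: $21493$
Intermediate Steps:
$F{\left(B \right)} = 1 - \frac{8}{B}$ ($F{\left(B \right)} = - \frac{8}{B} + 1 = 1 - \frac{8}{B}$)
$21498 - F{\left(r{\left(-2,4 \right)} \right)} = 21498 - \frac{-8 - 2}{-2} = 21498 - \left(- \frac{1}{2}\right) \left(-10\right) = 21498 - 5 = 21493$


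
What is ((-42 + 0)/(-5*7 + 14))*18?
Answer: 36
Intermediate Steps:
((-42 + 0)/(-5*7 + 14))*18 = -42/(-35 + 14)*18 = -42/(-21)*18 = -42*(-1/21)*18 = 2*18 = 36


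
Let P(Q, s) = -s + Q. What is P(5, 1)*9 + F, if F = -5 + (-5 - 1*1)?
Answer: 25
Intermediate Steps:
P(Q, s) = Q - s
F = -11 (F = -5 + (-5 - 1) = -5 - 6 = -11)
P(5, 1)*9 + F = (5 - 1*1)*9 - 11 = (5 - 1)*9 - 11 = 4*9 - 11 = 36 - 11 = 25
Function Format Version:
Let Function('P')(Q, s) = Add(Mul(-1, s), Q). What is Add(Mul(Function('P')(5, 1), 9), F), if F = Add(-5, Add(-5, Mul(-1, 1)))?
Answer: 25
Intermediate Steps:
Function('P')(Q, s) = Add(Q, Mul(-1, s))
F = -11 (F = Add(-5, Add(-5, -1)) = Add(-5, -6) = -11)
Add(Mul(Function('P')(5, 1), 9), F) = Add(Mul(Add(5, Mul(-1, 1)), 9), -11) = Add(Mul(Add(5, -1), 9), -11) = Add(Mul(4, 9), -11) = Add(36, -11) = 25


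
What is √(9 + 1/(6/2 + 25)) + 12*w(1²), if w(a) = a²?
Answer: 12 + √1771/14 ≈ 15.006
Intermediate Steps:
√(9 + 1/(6/2 + 25)) + 12*w(1²) = √(9 + 1/(6/2 + 25)) + 12*(1²)² = √(9 + 1/(6*(½) + 25)) + 12*1² = √(9 + 1/(3 + 25)) + 12*1 = √(9 + 1/28) + 12 = √(253/28) + 12 = √1771/14 + 12 = 12 + √1771/14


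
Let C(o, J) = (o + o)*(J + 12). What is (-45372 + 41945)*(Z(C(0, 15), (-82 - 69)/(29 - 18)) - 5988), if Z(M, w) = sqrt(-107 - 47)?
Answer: 20520876 - 3427*I*sqrt(154) ≈ 2.0521e+7 - 42528.0*I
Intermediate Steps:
C(o, J) = 2*o*(12 + J) (C(o, J) = (2*o)*(12 + J) = 2*o*(12 + J))
Z(M, w) = I*sqrt(154) (Z(M, w) = sqrt(-154) = I*sqrt(154))
(-45372 + 41945)*(Z(C(0, 15), (-82 - 69)/(29 - 18)) - 5988) = (-45372 + 41945)*(I*sqrt(154) - 5988) = -3427*(-5988 + I*sqrt(154)) = 20520876 - 3427*I*sqrt(154)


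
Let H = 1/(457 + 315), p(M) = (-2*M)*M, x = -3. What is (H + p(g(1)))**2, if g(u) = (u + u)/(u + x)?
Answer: 2380849/595984 ≈ 3.9948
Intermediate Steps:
g(u) = 2*u/(-3 + u) (g(u) = (u + u)/(u - 3) = (2*u)/(-3 + u) = 2*u/(-3 + u))
p(M) = -2*M**2
H = 1/772 ≈ 0.0012953
(H + p(g(1)))**2 = (1/772 - 2*4/(-3 + 1)**2)**2 = (1/772 - 2*1**2)**2 = (1/772 - 2*(-1)**2)**2 = (1/772 - 2*1)**2 = (1/772 - 2)**2 = (-1543/772)**2 = 2380849/595984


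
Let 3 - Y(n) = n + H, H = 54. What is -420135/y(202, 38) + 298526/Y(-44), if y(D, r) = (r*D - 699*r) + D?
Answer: -1858239613/43596 ≈ -42624.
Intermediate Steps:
Y(n) = -51 - n (Y(n) = 3 - (n + 54) = 3 - (54 + n) = 3 + (-54 - n) = -51 - n)
y(D, r) = D - 699*r + D*r (y(D, r) = (D*r - 699*r) + D = (-699*r + D*r) + D = D - 699*r + D*r)
-420135/y(202, 38) + 298526/Y(-44) = -420135/(202 - 699*38 + 202*38) + 298526/(-51 - 1*(-44)) = -420135/(202 - 26562 + 7676) + 298526/(-51 + 44) = -420135/(-18684) + 298526/(-7) = -420135*(-1/18684) + 298526*(-1/7) = 140045/6228 - 298526/7 = -1858239613/43596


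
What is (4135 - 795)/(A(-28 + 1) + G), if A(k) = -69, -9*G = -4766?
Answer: 6012/829 ≈ 7.2521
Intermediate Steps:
G = 4766/9 (G = -⅑*(-4766) = 4766/9 ≈ 529.56)
(4135 - 795)/(A(-28 + 1) + G) = (4135 - 795)/(-69 + 4766/9) = 3340/(4145/9) = 3340*(9/4145) = 6012/829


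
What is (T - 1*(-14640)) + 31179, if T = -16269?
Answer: 29550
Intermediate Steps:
(T - 1*(-14640)) + 31179 = (-16269 - 1*(-14640)) + 31179 = (-16269 + 14640) + 31179 = -1629 + 31179 = 29550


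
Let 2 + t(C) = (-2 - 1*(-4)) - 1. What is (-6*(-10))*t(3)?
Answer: -60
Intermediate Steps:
t(C) = -1 (t(C) = -2 + ((-2 - 1*(-4)) - 1) = -2 + ((-2 + 4) - 1) = -2 + (2 - 1) = -2 + 1 = -1)
(-6*(-10))*t(3) = -6*(-10)*(-1) = 60*(-1) = -60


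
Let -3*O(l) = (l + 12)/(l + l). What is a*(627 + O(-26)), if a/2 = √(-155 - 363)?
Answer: 48899*I*√518/39 ≈ 28536.0*I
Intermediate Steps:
O(l) = -(12 + l)/(6*l) (O(l) = -(l + 12)/(3*(l + l)) = -(12 + l)/(3*(2*l)) = -(12 + l)*1/(2*l)/3 = -(12 + l)/(6*l))
a = 2*I*√518 (a = 2*√(-155 - 363) = 2*√(-518) = 2*(I*√518) = 2*I*√518 ≈ 45.519*I)
a*(627 + O(-26)) = (2*I*√518)*(627 + (⅙)*(-12 - 1*(-26))/(-26)) = (2*I*√518)*(627 + (⅙)*(-1/26)*(-12 + 26)) = (2*I*√518)*(627 + (⅙)*(-1/26)*14) = (2*I*√518)*(627 - 7/78) = (2*I*√518)*(48899/78) = 48899*I*√518/39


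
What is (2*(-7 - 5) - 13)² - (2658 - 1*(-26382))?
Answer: -27671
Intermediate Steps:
(2*(-7 - 5) - 13)² - (2658 - 1*(-26382)) = (2*(-12) - 13)² - (2658 + 26382) = (-24 - 13)² - 1*29040 = (-37)² - 29040 = 1369 - 29040 = -27671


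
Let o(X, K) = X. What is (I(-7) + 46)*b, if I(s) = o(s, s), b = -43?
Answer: -1677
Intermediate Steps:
I(s) = s
(I(-7) + 46)*b = (-7 + 46)*(-43) = 39*(-43) = -1677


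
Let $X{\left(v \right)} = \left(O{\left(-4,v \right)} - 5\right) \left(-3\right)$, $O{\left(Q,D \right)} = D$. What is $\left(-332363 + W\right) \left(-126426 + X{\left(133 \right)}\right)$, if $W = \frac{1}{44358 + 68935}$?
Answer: $\frac{4774954636207980}{113293} \approx 4.2147 \cdot 10^{10}$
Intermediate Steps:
$X{\left(v \right)} = 15 - 3 v$ ($X{\left(v \right)} = \left(v - 5\right) \left(-3\right) = \left(-5 + v\right) \left(-3\right) = 15 - 3 v$)
$W = \frac{1}{113293} \approx 8.8267 \cdot 10^{-6}$
$\left(-332363 + W\right) \left(-126426 + X{\left(133 \right)}\right) = \left(-332363 + \frac{1}{113293}\right) \left(-126426 + \left(15 - 399\right)\right) = - \frac{37654401358 \left(-126426 + \left(15 - 399\right)\right)}{113293} = - \frac{37654401358 \left(-126426 - 384\right)}{113293} = \left(- \frac{37654401358}{113293}\right) \left(-126810\right) = \frac{4774954636207980}{113293}$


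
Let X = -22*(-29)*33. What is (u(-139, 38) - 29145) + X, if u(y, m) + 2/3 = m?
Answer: -24161/3 ≈ -8053.7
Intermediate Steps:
X = 21054 (X = 638*33 = 21054)
u(y, m) = -⅔ + m
(u(-139, 38) - 29145) + X = ((-⅔ + 38) - 29145) + 21054 = (112/3 - 29145) + 21054 = -87323/3 + 21054 = -24161/3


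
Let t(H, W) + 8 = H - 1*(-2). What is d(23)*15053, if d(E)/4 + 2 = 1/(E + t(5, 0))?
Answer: -1294558/11 ≈ -1.1769e+5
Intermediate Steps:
t(H, W) = -6 + H (t(H, W) = -8 + (H - 1*(-2)) = -8 + (H + 2) = -8 + (2 + H) = -6 + H)
d(E) = -8 + 4/(-1 + E) (d(E) = -8 + 4/(E + (-6 + 5)) = -8 + 4/(E - 1) = -8 + 4/(-1 + E))
d(23)*15053 = (4*(3 - 2*23)/(-1 + 23))*15053 = (4*(3 - 46)/22)*15053 = (4*(1/22)*(-43))*15053 = -86/11*15053 = -1294558/11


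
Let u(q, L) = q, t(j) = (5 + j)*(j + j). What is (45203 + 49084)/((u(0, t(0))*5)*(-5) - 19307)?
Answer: -94287/19307 ≈ -4.8836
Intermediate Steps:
t(j) = 2*j*(5 + j) (t(j) = (5 + j)*(2*j) = 2*j*(5 + j))
(45203 + 49084)/((u(0, t(0))*5)*(-5) - 19307) = (45203 + 49084)/((0*5)*(-5) - 19307) = 94287/(0*(-5) - 19307) = 94287/(0 - 19307) = 94287/(-19307) = 94287*(-1/19307) = -94287/19307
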